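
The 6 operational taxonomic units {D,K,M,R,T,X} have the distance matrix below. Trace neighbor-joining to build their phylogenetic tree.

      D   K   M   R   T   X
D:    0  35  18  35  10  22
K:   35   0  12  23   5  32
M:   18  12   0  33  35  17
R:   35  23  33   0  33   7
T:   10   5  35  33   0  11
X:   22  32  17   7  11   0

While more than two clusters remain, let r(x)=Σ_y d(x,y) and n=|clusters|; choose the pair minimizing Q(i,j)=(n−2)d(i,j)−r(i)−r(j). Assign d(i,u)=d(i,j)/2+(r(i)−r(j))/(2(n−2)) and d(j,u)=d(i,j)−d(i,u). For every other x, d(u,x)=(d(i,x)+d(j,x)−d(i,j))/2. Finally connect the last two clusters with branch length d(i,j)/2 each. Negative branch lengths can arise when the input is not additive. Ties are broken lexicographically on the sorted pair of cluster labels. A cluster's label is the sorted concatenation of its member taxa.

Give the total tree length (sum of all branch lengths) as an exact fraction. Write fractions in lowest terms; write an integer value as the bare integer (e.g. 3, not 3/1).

iteration 1: select R,X (d=7, Q=-192); attach at lengths (35/4, -7/4); label the merged cluster RX
  updated: d(D,RX)=25, d(K,RX)=24, d(M,RX)=43/2, d(RX,T)=37/2
iteration 2: select K,T (d=5, Q=-259/2); attach at lengths (15/4, 5/4); label the merged cluster KT
  updated: d(D,KT)=20, d(KT,M)=21, d(KT,RX)=75/4
iteration 3: select D,M (d=18, Q=-175/2); attach at lengths (77/8, 67/8); label the merged cluster DM
  updated: d(DM,KT)=23/2, d(DM,RX)=57/4
iteration 4: select DM,KT (d=23/2, Q=-89/2); attach at lengths (7/2, 8); label the merged cluster DKMT
  updated: d(DKMT,RX)=43/4
iteration 5: select DKMT,RX (d=43/4); attach at lengths (43/8, 43/8); label the merged cluster DKMRTX
final tree: (((D:77/8,M:67/8):7/2,(K:15/4,T:5/4):8):43/8,(R:35/4,X:-7/4):43/8)
total length: 209/4

209/4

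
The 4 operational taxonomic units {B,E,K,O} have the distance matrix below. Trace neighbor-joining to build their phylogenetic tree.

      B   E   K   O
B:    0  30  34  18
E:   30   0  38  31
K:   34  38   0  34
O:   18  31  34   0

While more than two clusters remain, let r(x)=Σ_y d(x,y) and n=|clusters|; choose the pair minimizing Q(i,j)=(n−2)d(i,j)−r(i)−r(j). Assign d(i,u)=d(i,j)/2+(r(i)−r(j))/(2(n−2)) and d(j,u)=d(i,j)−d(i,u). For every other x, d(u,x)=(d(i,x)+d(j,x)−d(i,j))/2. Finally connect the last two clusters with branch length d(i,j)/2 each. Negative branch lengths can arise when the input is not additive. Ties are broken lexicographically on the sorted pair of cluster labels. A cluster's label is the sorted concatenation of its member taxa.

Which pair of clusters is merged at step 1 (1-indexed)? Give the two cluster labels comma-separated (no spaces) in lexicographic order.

iteration 1: select B,O (d=18, Q=-129); attach at lengths (35/4, 37/4); label the merged cluster BO
  updated: d(BO,E)=43/2, d(BO,K)=25
iteration 2: select BO,E (d=43/2, Q=-169/2); attach at lengths (17/4, 69/4); label the merged cluster BEO
  updated: d(BEO,K)=83/4
iteration 3: select BEO,K (d=83/4); attach at lengths (83/8, 83/8); label the merged cluster BEKO
final tree: (((B:35/4,O:37/4):17/4,E:69/4):83/8,K:83/8)
total length: 241/4

B,O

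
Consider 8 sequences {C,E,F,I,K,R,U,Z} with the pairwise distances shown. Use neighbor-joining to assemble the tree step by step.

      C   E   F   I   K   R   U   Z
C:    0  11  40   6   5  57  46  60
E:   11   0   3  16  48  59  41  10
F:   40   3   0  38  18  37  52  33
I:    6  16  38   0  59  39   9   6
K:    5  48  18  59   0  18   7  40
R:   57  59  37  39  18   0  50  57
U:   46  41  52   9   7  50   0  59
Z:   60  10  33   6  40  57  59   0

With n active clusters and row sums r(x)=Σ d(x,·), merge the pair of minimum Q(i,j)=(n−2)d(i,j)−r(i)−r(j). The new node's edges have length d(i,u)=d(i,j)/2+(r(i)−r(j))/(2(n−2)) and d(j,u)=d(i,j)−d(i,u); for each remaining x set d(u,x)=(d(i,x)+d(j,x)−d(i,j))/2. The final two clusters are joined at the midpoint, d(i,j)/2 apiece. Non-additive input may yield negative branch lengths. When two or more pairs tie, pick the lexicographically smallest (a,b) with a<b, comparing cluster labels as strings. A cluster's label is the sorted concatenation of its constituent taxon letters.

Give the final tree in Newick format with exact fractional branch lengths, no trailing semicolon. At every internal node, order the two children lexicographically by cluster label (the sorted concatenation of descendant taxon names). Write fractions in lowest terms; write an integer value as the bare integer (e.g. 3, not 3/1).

iteration 1: select K,U (d=7, Q=-417); attach at lengths (-9/4, 37/4); label the merged cluster KU
  updated: d(C,KU)=22, d(E,KU)=41, d(F,KU)=63/2, d(I,KU)=61/2, d(KU,R)=61/2, d(KU,Z)=46
iteration 2: select KU,R (d=61/2, Q=-657/2); attach at lengths (149/20, 461/20); label the merged cluster KRU
  updated: d(C,KRU)=97/4, d(E,KRU)=139/4, d(F,KRU)=19, d(I,KRU)=39/2, d(KRU,Z)=145/4
iteration 3: select I,Z (d=6, Q=-827/4); attach at lengths (-143/32, 335/32); label the merged cluster IZ
  updated: d(C,IZ)=30, d(E,IZ)=10, d(F,IZ)=65/2, d(IZ,KRU)=199/8
iteration 4: select E,F (d=3, Q=-577/4); attach at lengths (-107/24, 179/24); label the merged cluster EF
  updated: d(C,EF)=24, d(EF,IZ)=79/4, d(EF,KRU)=203/8
iteration 5: select C,KRU (d=97/4, Q=-417/4); attach at lengths (209/16, 179/16); label the merged cluster CKRU
  updated: d(CKRU,EF)=201/16, d(CKRU,IZ)=245/16
iteration 6: select CKRU,EF (d=201/16, Q=-381/8); attach at lengths (65/16, 17/2); label the merged cluster CEFKRU
  updated: d(CEFKRU,IZ)=45/4
iteration 7: select CEFKRU,IZ (d=45/4); attach at lengths (45/8, 45/8); label the merged cluster CEFIKRUZ
final tree: (((C:209/16,((K:-9/4,U:37/4):149/20,R:461/20):179/16):65/16,(E:-107/24,F:179/24):17/2):45/8,(I:-143/32,Z:335/32):45/8)
total length: 1513/16

(((C:209/16,((K:-9/4,U:37/4):149/20,R:461/20):179/16):65/16,(E:-107/24,F:179/24):17/2):45/8,(I:-143/32,Z:335/32):45/8)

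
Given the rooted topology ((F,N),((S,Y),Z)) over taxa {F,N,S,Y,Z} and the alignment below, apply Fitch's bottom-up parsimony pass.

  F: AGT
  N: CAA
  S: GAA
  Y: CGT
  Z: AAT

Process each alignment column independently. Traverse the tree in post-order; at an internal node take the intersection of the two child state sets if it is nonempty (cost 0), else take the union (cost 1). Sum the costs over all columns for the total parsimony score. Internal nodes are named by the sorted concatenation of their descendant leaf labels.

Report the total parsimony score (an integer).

7

[col 0] FN: children F:{A}, N:{C} ∪→ {A,C}; cost 1
[col 0] SY: children S:{G}, Y:{C} ∪→ {C,G}; cost 1
[col 0] SYZ: children SY:{C,G}, Z:{A} ∪→ {A,C,G}; cost 1
[col 0] FNSYZ: children FN:{A,C}, SYZ:{A,C,G} ∩→ {A,C}; cost 0
[col 1] FN: children F:{G}, N:{A} ∪→ {A,G}; cost 1
[col 1] SY: children S:{A}, Y:{G} ∪→ {A,G}; cost 1
[col 1] SYZ: children SY:{A,G}, Z:{A} ∩→ {A}; cost 0
[col 1] FNSYZ: children FN:{A,G}, SYZ:{A} ∩→ {A}; cost 0
[col 2] FN: children F:{T}, N:{A} ∪→ {A,T}; cost 1
[col 2] SY: children S:{A}, Y:{T} ∪→ {A,T}; cost 1
[col 2] SYZ: children SY:{A,T}, Z:{T} ∩→ {T}; cost 0
[col 2] FNSYZ: children FN:{A,T}, SYZ:{T} ∩→ {T}; cost 0
per-site changes: [3, 2, 2]; total = 7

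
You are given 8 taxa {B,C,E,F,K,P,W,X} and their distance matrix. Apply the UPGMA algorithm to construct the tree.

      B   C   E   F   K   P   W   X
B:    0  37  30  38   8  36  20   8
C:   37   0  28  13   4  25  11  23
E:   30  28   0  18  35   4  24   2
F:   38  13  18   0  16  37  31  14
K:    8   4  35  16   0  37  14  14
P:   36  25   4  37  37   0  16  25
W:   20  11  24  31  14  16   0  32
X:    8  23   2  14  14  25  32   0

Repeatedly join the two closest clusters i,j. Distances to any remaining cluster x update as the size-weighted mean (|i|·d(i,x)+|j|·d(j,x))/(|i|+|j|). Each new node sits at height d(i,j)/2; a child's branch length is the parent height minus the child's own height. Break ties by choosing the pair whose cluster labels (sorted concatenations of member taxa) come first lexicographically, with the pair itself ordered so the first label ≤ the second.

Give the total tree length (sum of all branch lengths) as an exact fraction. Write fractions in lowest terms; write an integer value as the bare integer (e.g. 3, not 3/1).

step 1: merge (E,X) at d=2; branch lengths E→1, X→1; new cluster EX
  updated: d(B,EX)=19, d(C,EX)=51/2, d(EX,F)=16, d(EX,K)=49/2, d(EX,P)=29/2, d(EX,W)=28
step 2: merge (C,K) at d=4; branch lengths C→2, K→2; new cluster CK
  updated: d(B,CK)=45/2, d(CK,EX)=25, d(CK,F)=29/2, d(CK,P)=31, d(CK,W)=25/2
step 3: merge (CK,W) at d=25/2; branch lengths CK→17/4, W→25/4; new cluster CKW
  updated: d(B,CKW)=65/3, d(CKW,EX)=26, d(CKW,F)=20, d(CKW,P)=26
step 4: merge (EX,P) at d=29/2; branch lengths EX→25/4, P→29/4; new cluster EPX
  updated: d(B,EPX)=74/3, d(CKW,EPX)=26, d(EPX,F)=23
step 5: merge (CKW,F) at d=20; branch lengths CKW→15/4, F→10; new cluster CFKW
  updated: d(B,CFKW)=103/4, d(CFKW,EPX)=101/4
step 6: merge (B,EPX) at d=74/3; branch lengths B→37/3, EPX→61/12; new cluster BEPX
  updated: d(BEPX,CFKW)=203/8
step 7: merge (BEPX,CFKW) at d=203/8; branch lengths BEPX→17/48, CFKW→43/16; new cluster BCEFKPWX
final tree: ((B:37/3,((E:1,X:1):25/4,P:29/4):61/12):17/48,(((C:2,K:2):17/4,W:25/4):15/4,F:10):43/16)
total length: 1541/24

1541/24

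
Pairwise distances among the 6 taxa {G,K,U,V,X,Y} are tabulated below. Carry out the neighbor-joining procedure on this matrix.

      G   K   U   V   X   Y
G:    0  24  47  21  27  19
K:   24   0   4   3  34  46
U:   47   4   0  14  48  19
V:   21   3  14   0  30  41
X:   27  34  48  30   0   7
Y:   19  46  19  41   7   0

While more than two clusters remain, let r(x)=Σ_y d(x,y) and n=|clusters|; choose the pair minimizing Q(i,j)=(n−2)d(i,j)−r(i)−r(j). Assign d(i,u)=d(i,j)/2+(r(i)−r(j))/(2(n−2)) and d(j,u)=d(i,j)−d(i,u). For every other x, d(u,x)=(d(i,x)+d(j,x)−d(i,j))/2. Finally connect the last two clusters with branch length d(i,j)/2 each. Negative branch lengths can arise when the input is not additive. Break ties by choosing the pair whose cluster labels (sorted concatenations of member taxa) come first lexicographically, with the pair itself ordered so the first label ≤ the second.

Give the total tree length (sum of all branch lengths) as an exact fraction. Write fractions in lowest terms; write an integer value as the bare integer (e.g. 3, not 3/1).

step 1: merge (X,Y) at d=7, Q=-250; branch lengths X→21/4, Y→7/4; new cluster XY
  updated: d(G,XY)=39/2, d(K,XY)=73/2, d(U,XY)=30, d(V,XY)=32
step 2: merge (G,XY) at d=39/2, Q=-171; branch lengths G→26/3, XY→65/6; new cluster GXY
  updated: d(GXY,K)=41/2, d(GXY,U)=115/4, d(GXY,V)=67/4
step 3: merge (GXY,V) at d=67/4, Q=-265/4; branch lengths GXY→263/16, V→5/16; new cluster GVXY
  updated: d(GVXY,K)=27/8, d(GVXY,U)=13
step 4: merge (GVXY,K) at d=27/8, Q=-163/8; branch lengths GVXY→99/16, K→-45/16; new cluster GKVXY
  updated: d(GKVXY,U)=109/16
step 5: merge (GKVXY,U) at d=109/16; branch lengths GKVXY→109/32, U→109/32; new cluster GKUVXY
final tree: ((((G:26/3,(X:21/4,Y:7/4):65/6):263/16,V:5/16):99/16,K:-45/16):109/32,U:109/32)
total length: 855/16

855/16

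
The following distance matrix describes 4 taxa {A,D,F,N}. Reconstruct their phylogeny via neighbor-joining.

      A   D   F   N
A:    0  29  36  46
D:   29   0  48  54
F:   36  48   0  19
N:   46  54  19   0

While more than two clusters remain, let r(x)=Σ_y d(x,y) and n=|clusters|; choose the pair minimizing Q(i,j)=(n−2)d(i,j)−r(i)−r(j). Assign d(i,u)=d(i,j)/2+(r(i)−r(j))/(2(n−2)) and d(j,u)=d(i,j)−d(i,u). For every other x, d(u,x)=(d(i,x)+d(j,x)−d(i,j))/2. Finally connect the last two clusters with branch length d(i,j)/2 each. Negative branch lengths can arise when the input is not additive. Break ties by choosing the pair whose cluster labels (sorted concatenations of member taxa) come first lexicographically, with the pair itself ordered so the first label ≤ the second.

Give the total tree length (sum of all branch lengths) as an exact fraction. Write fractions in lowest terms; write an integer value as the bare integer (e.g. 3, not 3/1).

iteration 1: select A,D (d=29, Q=-184); attach at lengths (19/2, 39/2); label the merged cluster AD
  updated: d(AD,F)=55/2, d(AD,N)=71/2
iteration 2: select AD,F (d=55/2, Q=-82); attach at lengths (22, 11/2); label the merged cluster ADF
  updated: d(ADF,N)=27/2
iteration 3: select ADF,N (d=27/2); attach at lengths (27/4, 27/4); label the merged cluster ADFN
final tree: (((A:19/2,D:39/2):22,F:11/2):27/4,N:27/4)
total length: 70

70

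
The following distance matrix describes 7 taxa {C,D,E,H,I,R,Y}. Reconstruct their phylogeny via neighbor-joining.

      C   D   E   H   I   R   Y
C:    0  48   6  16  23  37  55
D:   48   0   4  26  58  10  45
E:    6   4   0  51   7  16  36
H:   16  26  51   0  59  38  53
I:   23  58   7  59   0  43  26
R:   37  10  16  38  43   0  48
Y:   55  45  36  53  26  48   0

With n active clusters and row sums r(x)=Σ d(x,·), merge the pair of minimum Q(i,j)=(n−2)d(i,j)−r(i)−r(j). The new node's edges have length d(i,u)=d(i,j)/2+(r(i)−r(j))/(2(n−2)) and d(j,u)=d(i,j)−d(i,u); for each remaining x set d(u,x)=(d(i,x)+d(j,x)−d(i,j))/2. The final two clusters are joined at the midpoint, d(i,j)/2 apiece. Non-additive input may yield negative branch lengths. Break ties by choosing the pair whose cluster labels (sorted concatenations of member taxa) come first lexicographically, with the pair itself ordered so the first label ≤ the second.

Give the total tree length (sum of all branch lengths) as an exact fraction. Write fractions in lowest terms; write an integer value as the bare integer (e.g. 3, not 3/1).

1419/16

1. join I+Y (d=26, Q=-349) ⇒ IY; edges |I|=83/10, |Y|=177/10
  updated: d(C,IY)=26, d(D,IY)=77/2, d(E,IY)=17/2, d(H,IY)=43, d(IY,R)=65/2
2. join C+H (d=16, Q=-243) ⇒ CH; edges |C|=23/8, |H|=105/8
  updated: d(CH,D)=29, d(CH,E)=41/2, d(CH,IY)=53/2, d(CH,R)=59/2
3. join D+R (d=10, Q=-279/2) ⇒ DR; edges |D|=47/12, |R|=73/12
  updated: d(CH,DR)=97/4, d(DR,E)=5, d(DR,IY)=61/2
4. join CH+IY (d=53/2, Q=-335/4) ⇒ CHIY; edges |CH|=235/16, |IY|=189/16
  updated: d(CHIY,DR)=113/8, d(CHIY,E)=5/4
5. join CHIY+DR (d=113/8, Q=-163/8) ⇒ CDHIRY; edges |CHIY|=83/16, |DR|=143/16
  updated: d(CDHIRY,E)=-63/16
6. join CDHIRY+E (d=-63/16) ⇒ CDEHIRY; edges |CDHIRY|=-63/32, |E|=-63/32
final tree: ((((C:23/8,H:105/8):235/16,(I:83/10,Y:177/10):189/16):83/16,(D:47/12,R:73/12):143/16):-63/32,E:-63/32)
total length: 1419/16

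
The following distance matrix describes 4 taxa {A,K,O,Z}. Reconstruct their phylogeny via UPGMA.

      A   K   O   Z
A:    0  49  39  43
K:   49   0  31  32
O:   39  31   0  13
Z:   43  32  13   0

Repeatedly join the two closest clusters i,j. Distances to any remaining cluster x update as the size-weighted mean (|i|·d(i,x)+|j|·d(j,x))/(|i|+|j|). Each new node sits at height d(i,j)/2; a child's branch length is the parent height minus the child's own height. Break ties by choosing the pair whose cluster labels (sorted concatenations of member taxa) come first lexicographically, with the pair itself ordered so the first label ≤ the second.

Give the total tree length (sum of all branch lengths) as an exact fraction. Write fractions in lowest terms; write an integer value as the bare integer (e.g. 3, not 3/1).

791/12

iteration 1: select O,Z (d=13); attach at lengths (13/2, 13/2); label the merged cluster OZ
  updated: d(A,OZ)=41, d(K,OZ)=63/2
iteration 2: select K,OZ (d=63/2); attach at lengths (63/4, 37/4); label the merged cluster KOZ
  updated: d(A,KOZ)=131/3
iteration 3: select A,KOZ (d=131/3); attach at lengths (131/6, 73/12); label the merged cluster AKOZ
final tree: (A:131/6,(K:63/4,(O:13/2,Z:13/2):37/4):73/12)
total length: 791/12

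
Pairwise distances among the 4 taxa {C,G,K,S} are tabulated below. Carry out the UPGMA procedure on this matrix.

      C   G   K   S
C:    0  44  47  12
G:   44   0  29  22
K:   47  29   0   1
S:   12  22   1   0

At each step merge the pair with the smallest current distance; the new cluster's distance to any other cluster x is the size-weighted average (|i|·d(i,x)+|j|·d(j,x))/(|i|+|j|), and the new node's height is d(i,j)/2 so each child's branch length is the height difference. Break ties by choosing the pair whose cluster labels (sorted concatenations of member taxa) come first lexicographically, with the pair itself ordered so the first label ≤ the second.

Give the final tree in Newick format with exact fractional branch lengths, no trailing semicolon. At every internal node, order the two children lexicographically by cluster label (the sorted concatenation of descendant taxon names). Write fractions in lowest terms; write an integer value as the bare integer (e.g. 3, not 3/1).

1. join K+S (d=1) ⇒ KS; edges |K|=1/2, |S|=1/2
  updated: d(C,KS)=59/2, d(G,KS)=51/2
2. join G+KS (d=51/2) ⇒ GKS; edges |G|=51/4, |KS|=49/4
  updated: d(C,GKS)=103/3
3. join C+GKS (d=103/3) ⇒ CGKS; edges |C|=103/6, |GKS|=53/12
final tree: (C:103/6,(G:51/4,(K:1/2,S:1/2):49/4):53/12)
total length: 571/12

(C:103/6,(G:51/4,(K:1/2,S:1/2):49/4):53/12)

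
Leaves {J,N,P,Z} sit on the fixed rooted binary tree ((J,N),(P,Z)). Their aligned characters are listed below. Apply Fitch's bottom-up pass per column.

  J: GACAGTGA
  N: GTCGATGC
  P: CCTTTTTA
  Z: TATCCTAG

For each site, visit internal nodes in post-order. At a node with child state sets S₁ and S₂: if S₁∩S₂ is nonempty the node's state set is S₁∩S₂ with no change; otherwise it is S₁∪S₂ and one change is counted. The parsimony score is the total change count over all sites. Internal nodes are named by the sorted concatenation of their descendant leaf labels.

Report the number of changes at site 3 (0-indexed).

[col 0] JN: children J:{G}, N:{G} ∩→ {G}; cost 0
[col 0] PZ: children P:{C}, Z:{T} ∪→ {C,T}; cost 1
[col 0] JNPZ: children JN:{G}, PZ:{C,T} ∪→ {C,G,T}; cost 1
[col 1] JN: children J:{A}, N:{T} ∪→ {A,T}; cost 1
[col 1] PZ: children P:{C}, Z:{A} ∪→ {A,C}; cost 1
[col 1] JNPZ: children JN:{A,T}, PZ:{A,C} ∩→ {A}; cost 0
[col 2] JN: children J:{C}, N:{C} ∩→ {C}; cost 0
[col 2] PZ: children P:{T}, Z:{T} ∩→ {T}; cost 0
[col 2] JNPZ: children JN:{C}, PZ:{T} ∪→ {C,T}; cost 1
[col 3] JN: children J:{A}, N:{G} ∪→ {A,G}; cost 1
[col 3] PZ: children P:{T}, Z:{C} ∪→ {C,T}; cost 1
[col 3] JNPZ: children JN:{A,G}, PZ:{C,T} ∪→ {A,C,G,T}; cost 1
[col 4] JN: children J:{G}, N:{A} ∪→ {A,G}; cost 1
[col 4] PZ: children P:{T}, Z:{C} ∪→ {C,T}; cost 1
[col 4] JNPZ: children JN:{A,G}, PZ:{C,T} ∪→ {A,C,G,T}; cost 1
[col 5] JN: children J:{T}, N:{T} ∩→ {T}; cost 0
[col 5] PZ: children P:{T}, Z:{T} ∩→ {T}; cost 0
[col 5] JNPZ: children JN:{T}, PZ:{T} ∩→ {T}; cost 0
[col 6] JN: children J:{G}, N:{G} ∩→ {G}; cost 0
[col 6] PZ: children P:{T}, Z:{A} ∪→ {A,T}; cost 1
[col 6] JNPZ: children JN:{G}, PZ:{A,T} ∪→ {A,G,T}; cost 1
[col 7] JN: children J:{A}, N:{C} ∪→ {A,C}; cost 1
[col 7] PZ: children P:{A}, Z:{G} ∪→ {A,G}; cost 1
[col 7] JNPZ: children JN:{A,C}, PZ:{A,G} ∩→ {A}; cost 0
per-site changes: [2, 2, 1, 3, 3, 0, 2, 2]; total = 15

3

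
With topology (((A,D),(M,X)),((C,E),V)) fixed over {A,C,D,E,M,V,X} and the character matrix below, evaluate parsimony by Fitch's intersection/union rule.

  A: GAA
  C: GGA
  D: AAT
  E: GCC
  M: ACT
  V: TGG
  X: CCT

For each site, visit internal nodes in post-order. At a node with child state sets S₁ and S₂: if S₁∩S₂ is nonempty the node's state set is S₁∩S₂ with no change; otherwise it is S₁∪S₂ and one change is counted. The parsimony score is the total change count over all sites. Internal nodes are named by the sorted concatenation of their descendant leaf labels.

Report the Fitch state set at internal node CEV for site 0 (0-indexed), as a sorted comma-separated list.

site 0, node AD: A={G} ∪ D={A} → {A,G} (+1)
site 0, node MX: M={A} ∪ X={C} → {A,C} (+1)
site 0, node ADMX: AD={A,G} ∩ MX={A,C} → {A} (+0)
site 0, node CE: C={G} ∩ E={G} → {G} (+0)
site 0, node CEV: CE={G} ∪ V={T} → {G,T} (+1)
site 0, node ACDEMVX: ADMX={A} ∪ CEV={G,T} → {A,G,T} (+1)
site 1, node AD: A={A} ∩ D={A} → {A} (+0)
site 1, node MX: M={C} ∩ X={C} → {C} (+0)
site 1, node ADMX: AD={A} ∪ MX={C} → {A,C} (+1)
site 1, node CE: C={G} ∪ E={C} → {C,G} (+1)
site 1, node CEV: CE={C,G} ∩ V={G} → {G} (+0)
site 1, node ACDEMVX: ADMX={A,C} ∪ CEV={G} → {A,C,G} (+1)
site 2, node AD: A={A} ∪ D={T} → {A,T} (+1)
site 2, node MX: M={T} ∩ X={T} → {T} (+0)
site 2, node ADMX: AD={A,T} ∩ MX={T} → {T} (+0)
site 2, node CE: C={A} ∪ E={C} → {A,C} (+1)
site 2, node CEV: CE={A,C} ∪ V={G} → {A,C,G} (+1)
site 2, node ACDEMVX: ADMX={T} ∪ CEV={A,C,G} → {A,C,G,T} (+1)
per-site changes: [4, 3, 4]; total = 11

G,T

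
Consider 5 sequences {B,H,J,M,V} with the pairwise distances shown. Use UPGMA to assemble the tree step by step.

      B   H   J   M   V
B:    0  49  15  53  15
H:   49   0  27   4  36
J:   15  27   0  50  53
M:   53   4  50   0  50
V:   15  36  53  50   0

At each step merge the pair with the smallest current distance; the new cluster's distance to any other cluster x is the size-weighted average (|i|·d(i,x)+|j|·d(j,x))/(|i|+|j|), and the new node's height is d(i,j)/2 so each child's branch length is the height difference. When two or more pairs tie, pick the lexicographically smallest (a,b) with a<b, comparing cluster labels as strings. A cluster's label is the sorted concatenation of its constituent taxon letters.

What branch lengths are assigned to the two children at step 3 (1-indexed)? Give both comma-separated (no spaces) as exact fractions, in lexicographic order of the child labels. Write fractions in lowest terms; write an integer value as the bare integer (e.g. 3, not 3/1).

1. join H+M (d=4) ⇒ HM; edges |H|=2, |M|=2
  updated: d(B,HM)=51, d(HM,J)=77/2, d(HM,V)=43
2. join B+J (d=15) ⇒ BJ; edges |B|=15/2, |J|=15/2
  updated: d(BJ,HM)=179/4, d(BJ,V)=34
3. join BJ+V (d=34) ⇒ BJV; edges |BJ|=19/2, |V|=17
  updated: d(BJV,HM)=265/6
4. join BJV+HM (d=265/6) ⇒ BHJMV; edges |BJV|=61/12, |HM|=241/12
final tree: (((B:15/2,J:15/2):19/2,V:17):61/12,(H:2,M:2):241/12)
total length: 212/3

19/2,17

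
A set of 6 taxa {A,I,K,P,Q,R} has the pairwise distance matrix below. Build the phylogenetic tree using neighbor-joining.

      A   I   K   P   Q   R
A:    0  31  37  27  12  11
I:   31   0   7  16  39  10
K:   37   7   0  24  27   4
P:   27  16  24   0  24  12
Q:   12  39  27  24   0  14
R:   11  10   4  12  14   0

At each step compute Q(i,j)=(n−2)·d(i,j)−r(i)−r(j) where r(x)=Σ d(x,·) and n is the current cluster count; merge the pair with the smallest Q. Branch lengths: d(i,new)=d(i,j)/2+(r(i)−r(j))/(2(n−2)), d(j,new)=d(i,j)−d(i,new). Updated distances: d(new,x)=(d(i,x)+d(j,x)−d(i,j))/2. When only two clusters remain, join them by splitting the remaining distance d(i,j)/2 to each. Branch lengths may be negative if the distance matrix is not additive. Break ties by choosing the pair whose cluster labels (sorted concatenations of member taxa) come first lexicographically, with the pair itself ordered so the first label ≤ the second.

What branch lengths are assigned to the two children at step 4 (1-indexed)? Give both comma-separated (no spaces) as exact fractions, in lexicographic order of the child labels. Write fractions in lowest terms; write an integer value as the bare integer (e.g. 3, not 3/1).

13/4,29/4

1. join A+Q (d=12, Q=-186) ⇒ AQ; edges |A|=25/4, |Q|=23/4
  updated: d(AQ,I)=29, d(AQ,K)=26, d(AQ,P)=39/2, d(AQ,R)=13/2
2. join I+K (d=7, Q=-102) ⇒ IK; edges |I|=11/3, |K|=10/3
  updated: d(AQ,IK)=24, d(IK,P)=33/2, d(IK,R)=7/2
3. join AQ+P (d=39/2, Q=-59) ⇒ APQ; edges |AQ|=41/4, |P|=37/4
  updated: d(APQ,IK)=21/2, d(APQ,R)=-1/2
4. join APQ+IK (d=21/2, Q=-27/2) ⇒ AIKPQ; edges |APQ|=13/4, |IK|=29/4
  updated: d(AIKPQ,R)=-15/4
5. join AIKPQ+R (d=-15/4) ⇒ AIKPQR; edges |AIKPQ|=-15/8, |R|=-15/8
final tree: ((((A:25/4,Q:23/4):41/4,P:37/4):13/4,(I:11/3,K:10/3):29/4):-15/8,R:-15/8)
total length: 181/4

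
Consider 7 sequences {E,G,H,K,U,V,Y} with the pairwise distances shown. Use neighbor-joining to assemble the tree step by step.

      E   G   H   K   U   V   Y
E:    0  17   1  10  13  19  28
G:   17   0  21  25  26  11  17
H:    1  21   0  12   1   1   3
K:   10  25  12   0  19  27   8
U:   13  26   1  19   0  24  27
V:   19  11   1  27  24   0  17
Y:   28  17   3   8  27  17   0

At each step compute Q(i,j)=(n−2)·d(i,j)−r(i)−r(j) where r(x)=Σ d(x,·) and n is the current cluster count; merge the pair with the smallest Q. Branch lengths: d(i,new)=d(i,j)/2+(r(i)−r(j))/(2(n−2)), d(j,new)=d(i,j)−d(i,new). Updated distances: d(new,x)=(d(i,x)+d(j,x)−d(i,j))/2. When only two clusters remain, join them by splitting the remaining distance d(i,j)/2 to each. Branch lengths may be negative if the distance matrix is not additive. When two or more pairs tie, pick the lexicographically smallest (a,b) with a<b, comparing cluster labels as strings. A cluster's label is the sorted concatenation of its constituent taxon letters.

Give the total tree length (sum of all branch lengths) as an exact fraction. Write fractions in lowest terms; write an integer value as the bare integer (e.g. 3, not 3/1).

669/16

1. join G+V (d=11, Q=-161) ⇒ GV; edges |G|=73/10, |V|=37/10
  updated: d(E,GV)=25/2, d(GV,H)=11/2, d(GV,K)=41/2, d(GV,U)=39/2, d(GV,Y)=23/2
2. join K+Y (d=8, Q=-115) ⇒ KY; edges |K|=3, |Y|=5
  updated: d(E,KY)=15, d(GV,KY)=12, d(H,KY)=7/2, d(KY,U)=19
3. join GV+KY (d=12, Q=-63) ⇒ GKVY; edges |GV|=6, |KY|=6
  updated: d(E,GKVY)=31/4, d(GKVY,H)=-3/2, d(GKVY,U)=53/4
4. join E+GKVY (d=31/4, Q=-103/4) ⇒ EGKVY; edges |E|=71/16, |GKVY|=53/16
  updated: d(EGKVY,H)=-33/8, d(EGKVY,U)=37/4
5. join EGKVY+H (d=-33/8, Q=-49/8) ⇒ EGHKVY; edges |EGKVY|=33/16, |H|=-99/16
  updated: d(EGHKVY,U)=115/16
6. join EGHKVY+U (d=115/16) ⇒ EGHKUVY; edges |EGHKVY|=115/32, |U|=115/32
final tree: (((E:71/16,((G:73/10,V:37/10):6,(K:3,Y:5):6):53/16):33/16,H:-99/16):115/32,U:115/32)
total length: 669/16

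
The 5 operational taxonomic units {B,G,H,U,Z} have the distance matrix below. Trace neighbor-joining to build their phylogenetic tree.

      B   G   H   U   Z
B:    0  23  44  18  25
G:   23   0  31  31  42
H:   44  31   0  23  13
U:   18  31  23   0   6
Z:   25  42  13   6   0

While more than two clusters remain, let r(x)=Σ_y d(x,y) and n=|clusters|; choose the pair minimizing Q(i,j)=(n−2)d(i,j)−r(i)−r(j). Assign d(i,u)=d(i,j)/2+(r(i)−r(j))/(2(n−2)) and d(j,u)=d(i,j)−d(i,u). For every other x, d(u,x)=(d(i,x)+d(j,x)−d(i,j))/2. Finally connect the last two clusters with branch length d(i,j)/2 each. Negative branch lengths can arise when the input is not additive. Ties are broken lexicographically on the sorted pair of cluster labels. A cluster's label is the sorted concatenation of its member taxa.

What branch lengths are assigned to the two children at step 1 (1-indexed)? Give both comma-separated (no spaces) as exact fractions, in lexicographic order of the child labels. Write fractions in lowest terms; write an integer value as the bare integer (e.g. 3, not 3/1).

26/3,43/3

1. join B+G (d=23, Q=-168) ⇒ BG; edges |B|=26/3, |G|=43/3
  updated: d(BG,H)=26, d(BG,U)=13, d(BG,Z)=22
2. join BG+U (d=13, Q=-77) ⇒ BGU; edges |BG|=45/4, |U|=7/4
  updated: d(BGU,H)=18, d(BGU,Z)=15/2
3. join BGU+H (d=18, Q=-77/2) ⇒ BGHU; edges |BGU|=25/4, |H|=47/4
  updated: d(BGHU,Z)=5/4
4. join BGHU+Z (d=5/4) ⇒ BGHUZ; edges |BGHU|=5/8, |Z|=5/8
final tree: ((((B:26/3,G:43/3):45/4,U:7/4):25/4,H:47/4):5/8,Z:5/8)
total length: 221/4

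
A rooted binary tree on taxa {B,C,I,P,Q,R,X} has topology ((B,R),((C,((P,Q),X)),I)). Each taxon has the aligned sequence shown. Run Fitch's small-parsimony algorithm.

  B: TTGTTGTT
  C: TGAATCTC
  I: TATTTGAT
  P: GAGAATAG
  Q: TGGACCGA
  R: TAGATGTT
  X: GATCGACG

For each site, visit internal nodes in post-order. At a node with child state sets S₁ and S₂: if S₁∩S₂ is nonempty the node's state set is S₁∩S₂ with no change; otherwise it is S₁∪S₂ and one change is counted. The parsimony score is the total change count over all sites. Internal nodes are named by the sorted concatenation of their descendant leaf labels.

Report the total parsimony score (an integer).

24

[col 0] BR: children B:{T}, R:{T} ∩→ {T}; cost 0
[col 0] PQ: children P:{G}, Q:{T} ∪→ {G,T}; cost 1
[col 0] PQX: children PQ:{G,T}, X:{G} ∩→ {G}; cost 0
[col 0] CPQX: children C:{T}, PQX:{G} ∪→ {G,T}; cost 1
[col 0] CIPQX: children CPQX:{G,T}, I:{T} ∩→ {T}; cost 0
[col 0] BCIPQRX: children BR:{T}, CIPQX:{T} ∩→ {T}; cost 0
[col 1] BR: children B:{T}, R:{A} ∪→ {A,T}; cost 1
[col 1] PQ: children P:{A}, Q:{G} ∪→ {A,G}; cost 1
[col 1] PQX: children PQ:{A,G}, X:{A} ∩→ {A}; cost 0
[col 1] CPQX: children C:{G}, PQX:{A} ∪→ {A,G}; cost 1
[col 1] CIPQX: children CPQX:{A,G}, I:{A} ∩→ {A}; cost 0
[col 1] BCIPQRX: children BR:{A,T}, CIPQX:{A} ∩→ {A}; cost 0
[col 2] BR: children B:{G}, R:{G} ∩→ {G}; cost 0
[col 2] PQ: children P:{G}, Q:{G} ∩→ {G}; cost 0
[col 2] PQX: children PQ:{G}, X:{T} ∪→ {G,T}; cost 1
[col 2] CPQX: children C:{A}, PQX:{G,T} ∪→ {A,G,T}; cost 1
[col 2] CIPQX: children CPQX:{A,G,T}, I:{T} ∩→ {T}; cost 0
[col 2] BCIPQRX: children BR:{G}, CIPQX:{T} ∪→ {G,T}; cost 1
[col 3] BR: children B:{T}, R:{A} ∪→ {A,T}; cost 1
[col 3] PQ: children P:{A}, Q:{A} ∩→ {A}; cost 0
[col 3] PQX: children PQ:{A}, X:{C} ∪→ {A,C}; cost 1
[col 3] CPQX: children C:{A}, PQX:{A,C} ∩→ {A}; cost 0
[col 3] CIPQX: children CPQX:{A}, I:{T} ∪→ {A,T}; cost 1
[col 3] BCIPQRX: children BR:{A,T}, CIPQX:{A,T} ∩→ {A,T}; cost 0
[col 4] BR: children B:{T}, R:{T} ∩→ {T}; cost 0
[col 4] PQ: children P:{A}, Q:{C} ∪→ {A,C}; cost 1
[col 4] PQX: children PQ:{A,C}, X:{G} ∪→ {A,C,G}; cost 1
[col 4] CPQX: children C:{T}, PQX:{A,C,G} ∪→ {A,C,G,T}; cost 1
[col 4] CIPQX: children CPQX:{A,C,G,T}, I:{T} ∩→ {T}; cost 0
[col 4] BCIPQRX: children BR:{T}, CIPQX:{T} ∩→ {T}; cost 0
[col 5] BR: children B:{G}, R:{G} ∩→ {G}; cost 0
[col 5] PQ: children P:{T}, Q:{C} ∪→ {C,T}; cost 1
[col 5] PQX: children PQ:{C,T}, X:{A} ∪→ {A,C,T}; cost 1
[col 5] CPQX: children C:{C}, PQX:{A,C,T} ∩→ {C}; cost 0
[col 5] CIPQX: children CPQX:{C}, I:{G} ∪→ {C,G}; cost 1
[col 5] BCIPQRX: children BR:{G}, CIPQX:{C,G} ∩→ {G}; cost 0
[col 6] BR: children B:{T}, R:{T} ∩→ {T}; cost 0
[col 6] PQ: children P:{A}, Q:{G} ∪→ {A,G}; cost 1
[col 6] PQX: children PQ:{A,G}, X:{C} ∪→ {A,C,G}; cost 1
[col 6] CPQX: children C:{T}, PQX:{A,C,G} ∪→ {A,C,G,T}; cost 1
[col 6] CIPQX: children CPQX:{A,C,G,T}, I:{A} ∩→ {A}; cost 0
[col 6] BCIPQRX: children BR:{T}, CIPQX:{A} ∪→ {A,T}; cost 1
[col 7] BR: children B:{T}, R:{T} ∩→ {T}; cost 0
[col 7] PQ: children P:{G}, Q:{A} ∪→ {A,G}; cost 1
[col 7] PQX: children PQ:{A,G}, X:{G} ∩→ {G}; cost 0
[col 7] CPQX: children C:{C}, PQX:{G} ∪→ {C,G}; cost 1
[col 7] CIPQX: children CPQX:{C,G}, I:{T} ∪→ {C,G,T}; cost 1
[col 7] BCIPQRX: children BR:{T}, CIPQX:{C,G,T} ∩→ {T}; cost 0
per-site changes: [2, 3, 3, 3, 3, 3, 4, 3]; total = 24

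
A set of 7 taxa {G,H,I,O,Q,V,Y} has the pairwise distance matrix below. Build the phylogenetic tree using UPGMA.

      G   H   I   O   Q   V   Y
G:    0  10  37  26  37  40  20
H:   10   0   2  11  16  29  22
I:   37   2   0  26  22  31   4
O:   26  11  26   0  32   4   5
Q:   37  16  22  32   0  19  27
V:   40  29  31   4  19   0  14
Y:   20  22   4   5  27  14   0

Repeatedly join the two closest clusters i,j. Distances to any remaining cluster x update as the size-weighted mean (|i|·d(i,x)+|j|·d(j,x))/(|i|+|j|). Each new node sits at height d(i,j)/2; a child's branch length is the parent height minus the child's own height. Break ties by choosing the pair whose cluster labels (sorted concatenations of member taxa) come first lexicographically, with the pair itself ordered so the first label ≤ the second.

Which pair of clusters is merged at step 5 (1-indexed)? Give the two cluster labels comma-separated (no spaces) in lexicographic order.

iteration 1: select H,I (d=2); attach at lengths (1, 1); label the merged cluster HI
  updated: d(G,HI)=47/2, d(HI,O)=37/2, d(HI,Q)=19, d(HI,V)=30, d(HI,Y)=13
iteration 2: select O,V (d=4); attach at lengths (2, 2); label the merged cluster OV
  updated: d(G,OV)=33, d(HI,OV)=97/4, d(OV,Q)=51/2, d(OV,Y)=19/2
iteration 3: select OV,Y (d=19/2); attach at lengths (11/4, 19/4); label the merged cluster OVY
  updated: d(G,OVY)=86/3, d(HI,OVY)=41/2, d(OVY,Q)=26
iteration 4: select HI,Q (d=19); attach at lengths (17/2, 19/2); label the merged cluster HIQ
  updated: d(G,HIQ)=28, d(HIQ,OVY)=67/3
iteration 5: select HIQ,OVY (d=67/3); attach at lengths (5/3, 77/12); label the merged cluster HIOQVY
  updated: d(G,HIOQVY)=85/3
iteration 6: select G,HIOQVY (d=85/3); attach at lengths (85/6, 3); label the merged cluster GHIOQVY
final tree: (G:85/6,(((H:1,I:1):17/2,Q:19/2):5/3,((O:2,V:2):11/4,Y:19/4):77/12):3)
total length: 227/4

HIQ,OVY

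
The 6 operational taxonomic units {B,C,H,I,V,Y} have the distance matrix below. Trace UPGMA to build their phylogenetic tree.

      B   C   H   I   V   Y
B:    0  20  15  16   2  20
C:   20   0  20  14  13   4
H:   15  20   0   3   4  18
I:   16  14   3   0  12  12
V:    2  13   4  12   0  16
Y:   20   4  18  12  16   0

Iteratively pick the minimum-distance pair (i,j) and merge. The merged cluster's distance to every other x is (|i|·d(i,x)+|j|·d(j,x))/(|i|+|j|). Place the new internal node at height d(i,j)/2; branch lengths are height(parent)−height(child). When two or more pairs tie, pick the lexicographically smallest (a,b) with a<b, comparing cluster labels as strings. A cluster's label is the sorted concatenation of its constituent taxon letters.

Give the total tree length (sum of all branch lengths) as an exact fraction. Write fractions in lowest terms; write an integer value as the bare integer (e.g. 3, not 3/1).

step 1: merge (B,V) at d=2; branch lengths B→1, V→1; new cluster BV
  updated: d(BV,C)=33/2, d(BV,H)=19/2, d(BV,I)=14, d(BV,Y)=18
step 2: merge (H,I) at d=3; branch lengths H→3/2, I→3/2; new cluster HI
  updated: d(BV,HI)=47/4, d(C,HI)=17, d(HI,Y)=15
step 3: merge (C,Y) at d=4; branch lengths C→2, Y→2; new cluster CY
  updated: d(BV,CY)=69/4, d(CY,HI)=16
step 4: merge (BV,HI) at d=47/4; branch lengths BV→39/8, HI→35/8; new cluster BHIV
  updated: d(BHIV,CY)=133/8
step 5: merge (BHIV,CY) at d=133/8; branch lengths BHIV→39/16, CY→101/16; new cluster BCHIVY
final tree: (((B:1,V:1):39/8,(H:3/2,I:3/2):35/8):39/16,(C:2,Y:2):101/16)
total length: 27

27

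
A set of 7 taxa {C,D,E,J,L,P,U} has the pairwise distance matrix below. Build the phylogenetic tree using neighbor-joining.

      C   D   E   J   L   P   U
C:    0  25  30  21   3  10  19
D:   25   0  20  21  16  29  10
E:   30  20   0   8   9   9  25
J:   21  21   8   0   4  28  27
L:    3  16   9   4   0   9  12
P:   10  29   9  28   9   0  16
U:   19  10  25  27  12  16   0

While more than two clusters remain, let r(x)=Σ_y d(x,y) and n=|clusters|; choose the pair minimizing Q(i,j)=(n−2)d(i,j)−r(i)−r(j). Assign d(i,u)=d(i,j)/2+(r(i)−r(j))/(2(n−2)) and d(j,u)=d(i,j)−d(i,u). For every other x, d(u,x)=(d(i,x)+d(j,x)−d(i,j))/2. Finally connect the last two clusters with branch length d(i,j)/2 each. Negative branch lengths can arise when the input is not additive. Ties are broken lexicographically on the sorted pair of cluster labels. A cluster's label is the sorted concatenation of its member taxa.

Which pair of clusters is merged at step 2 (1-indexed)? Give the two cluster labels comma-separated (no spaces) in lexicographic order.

1. join D+U (d=10, Q=-180) ⇒ DU; edges |D|=31/5, |U|=19/5
  updated: d(C,DU)=17, d(DU,E)=35/2, d(DU,J)=19, d(DU,L)=9, d(DU,P)=35/2
2. join E+J (d=8, Q=-243/2) ⇒ EJ; edges |E|=51/16, |J|=77/16
  updated: d(C,EJ)=43/2, d(DU,EJ)=57/4, d(EJ,L)=5/2, d(EJ,P)=29/2
3. join C+P (d=10, Q=-145/2) ⇒ CP; edges |C|=61/12, |P|=59/12
  updated: d(CP,DU)=49/4, d(CP,EJ)=13, d(CP,L)=1
4. join CP+DU (d=49/4, Q=-149/4) ⇒ CDPU; edges |CP|=61/16, |DU|=135/16
  updated: d(CDPU,EJ)=15/2, d(CDPU,L)=-9/8
5. join CDPU+EJ (d=15/2, Q=-71/8) ⇒ CDEJPU; edges |CDPU|=31/16, |EJ|=89/16
  updated: d(CDEJPU,L)=-49/16
6. join CDEJPU+L (d=-49/16) ⇒ CDEJLPU; edges |CDEJPU|=-49/32, |L|=-49/32
final tree: ((((C:61/12,P:59/12):61/16,(D:31/5,U:19/5):135/16):31/16,(E:51/16,J:77/16):89/16):-49/32,L:-49/32)
total length: 715/16

E,J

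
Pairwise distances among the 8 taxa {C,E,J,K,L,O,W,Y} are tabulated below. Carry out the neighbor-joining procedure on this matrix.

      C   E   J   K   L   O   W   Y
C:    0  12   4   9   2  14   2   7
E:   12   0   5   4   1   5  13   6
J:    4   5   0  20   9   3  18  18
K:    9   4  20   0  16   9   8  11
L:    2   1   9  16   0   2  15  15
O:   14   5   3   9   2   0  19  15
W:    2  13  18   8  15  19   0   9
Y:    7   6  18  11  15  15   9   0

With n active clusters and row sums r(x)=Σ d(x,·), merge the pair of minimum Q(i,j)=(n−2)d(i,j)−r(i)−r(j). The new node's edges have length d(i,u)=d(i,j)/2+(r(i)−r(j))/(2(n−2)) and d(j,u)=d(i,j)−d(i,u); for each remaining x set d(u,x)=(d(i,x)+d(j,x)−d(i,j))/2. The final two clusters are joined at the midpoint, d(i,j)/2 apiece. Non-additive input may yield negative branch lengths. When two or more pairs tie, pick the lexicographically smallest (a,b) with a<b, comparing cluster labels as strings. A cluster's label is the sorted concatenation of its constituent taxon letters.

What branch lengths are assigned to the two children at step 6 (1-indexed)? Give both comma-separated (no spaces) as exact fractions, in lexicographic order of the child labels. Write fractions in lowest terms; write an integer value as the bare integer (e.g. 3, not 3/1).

111/64,263/64

step 1: merge (J,O) at d=3, Q=-126; branch lengths J→7/3, O→2/3; new cluster JO
  updated: d(C,JO)=15/2, d(E,JO)=7/2, d(JO,K)=13, d(JO,L)=4, d(JO,W)=17, d(JO,Y)=15
step 2: merge (C,W) at d=2, Q=-187/2; branch lengths C→-29/20, W→69/20; new cluster CW
  updated: d(CW,E)=23/2, d(CW,JO)=45/4, d(CW,K)=15/2, d(CW,L)=15/2, d(CW,Y)=7
step 3: merge (JO,L) at d=4, Q=-297/4; branch lengths JO→77/32, L→51/32; new cluster JLO
  updated: d(CW,JLO)=59/8, d(E,JLO)=1/4, d(JLO,K)=25/2, d(JLO,Y)=13
step 4: merge (E,JLO) at d=1/4, Q=-433/8; branch lengths E→-85/48, JLO→97/48; new cluster EJLO
  updated: d(CW,EJLO)=149/16, d(EJLO,K)=65/8, d(EJLO,Y)=75/8
step 5: merge (CW,Y) at d=7, Q=-595/16; branch lengths CW→167/64, Y→281/64; new cluster CWY
  updated: d(CWY,EJLO)=187/32, d(CWY,K)=23/4
step 6: merge (CWY,EJLO) at d=187/32, Q=-631/32; branch lengths CWY→111/64, EJLO→263/64; new cluster CEJLOWY
  updated: d(CEJLOWY,K)=257/64
step 7: merge (CEJLOWY,K) at d=257/64; branch lengths CEJLOWY→257/128, K→257/128; new cluster CEJKLOWY
final tree: ((((C:-29/20,W:69/20):167/64,Y:281/64):111/64,(E:-85/48,((J:7/3,O:2/3):77/32,L:51/32):97/48):263/64):257/128,K:257/128)
total length: 1671/64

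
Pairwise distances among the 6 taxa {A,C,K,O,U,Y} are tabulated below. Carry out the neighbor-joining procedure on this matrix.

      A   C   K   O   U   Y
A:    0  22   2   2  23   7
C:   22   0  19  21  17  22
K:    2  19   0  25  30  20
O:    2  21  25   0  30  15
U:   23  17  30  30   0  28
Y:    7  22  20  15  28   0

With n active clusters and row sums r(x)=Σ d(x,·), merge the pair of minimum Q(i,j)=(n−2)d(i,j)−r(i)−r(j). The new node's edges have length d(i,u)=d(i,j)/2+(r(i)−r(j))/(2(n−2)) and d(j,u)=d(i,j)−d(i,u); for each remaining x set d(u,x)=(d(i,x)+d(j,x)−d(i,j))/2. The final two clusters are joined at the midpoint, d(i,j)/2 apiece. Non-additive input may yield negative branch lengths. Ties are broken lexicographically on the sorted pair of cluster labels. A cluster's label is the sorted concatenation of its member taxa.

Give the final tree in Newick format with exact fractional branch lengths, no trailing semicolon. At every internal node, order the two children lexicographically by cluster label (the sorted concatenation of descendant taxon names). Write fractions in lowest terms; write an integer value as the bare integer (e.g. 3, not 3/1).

1. join C+U (d=17, Q=-161) ⇒ CU; edges |C|=41/8, |U|=95/8
  updated: d(A,CU)=14, d(CU,K)=16, d(CU,O)=17, d(CU,Y)=33/2
2. join A+K (d=2, Q=-82) ⇒ AK; edges |A|=-16/3, |K|=22/3
  updated: d(AK,CU)=14, d(AK,O)=25/2, d(AK,Y)=25/2
3. join AK+CU (d=14, Q=-117/2) ⇒ ACKU; edges |AK|=39/8, |CU|=73/8
  updated: d(ACKU,O)=31/4, d(ACKU,Y)=15/2
4. join ACKU+O (d=31/4, Q=-121/4) ⇒ ACKOU; edges |ACKU|=1/8, |O|=61/8
  updated: d(ACKOU,Y)=59/8
5. join ACKOU+Y (d=59/8) ⇒ ACKOUY; edges |ACKOU|=59/16, |Y|=59/16
final tree: ((((A:-16/3,K:22/3):39/8,(C:41/8,U:95/8):73/8):1/8,O:61/8):59/16,Y:59/16)
total length: 385/8

((((A:-16/3,K:22/3):39/8,(C:41/8,U:95/8):73/8):1/8,O:61/8):59/16,Y:59/16)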